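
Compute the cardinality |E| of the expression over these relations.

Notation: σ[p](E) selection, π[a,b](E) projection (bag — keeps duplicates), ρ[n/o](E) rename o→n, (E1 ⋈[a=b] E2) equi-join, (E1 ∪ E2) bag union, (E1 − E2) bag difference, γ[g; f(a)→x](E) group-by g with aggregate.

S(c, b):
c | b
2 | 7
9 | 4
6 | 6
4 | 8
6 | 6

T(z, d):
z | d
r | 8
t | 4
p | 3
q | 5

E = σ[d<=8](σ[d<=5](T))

Row counts bottom-up:
  T → 4
  σ[d<=5](T) → 3
  σ[d<=8](σ[d<=5](T)) → 3

|E| = 3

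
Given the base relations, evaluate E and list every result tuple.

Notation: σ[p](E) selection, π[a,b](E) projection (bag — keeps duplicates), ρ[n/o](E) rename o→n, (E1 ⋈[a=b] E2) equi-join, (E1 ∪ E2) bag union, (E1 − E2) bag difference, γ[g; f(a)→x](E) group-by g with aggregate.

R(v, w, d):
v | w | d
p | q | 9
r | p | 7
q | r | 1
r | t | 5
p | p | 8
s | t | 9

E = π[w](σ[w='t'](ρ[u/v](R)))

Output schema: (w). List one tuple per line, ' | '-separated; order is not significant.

Stepwise |·|:
  R → 6
  ρ[u/v](R) → 6
  σ[w='t'](ρ[u/v](R)) → 2
  π[w](σ[w='t'](ρ[u/v](R))) → 2

== RESULT ==
w
t
t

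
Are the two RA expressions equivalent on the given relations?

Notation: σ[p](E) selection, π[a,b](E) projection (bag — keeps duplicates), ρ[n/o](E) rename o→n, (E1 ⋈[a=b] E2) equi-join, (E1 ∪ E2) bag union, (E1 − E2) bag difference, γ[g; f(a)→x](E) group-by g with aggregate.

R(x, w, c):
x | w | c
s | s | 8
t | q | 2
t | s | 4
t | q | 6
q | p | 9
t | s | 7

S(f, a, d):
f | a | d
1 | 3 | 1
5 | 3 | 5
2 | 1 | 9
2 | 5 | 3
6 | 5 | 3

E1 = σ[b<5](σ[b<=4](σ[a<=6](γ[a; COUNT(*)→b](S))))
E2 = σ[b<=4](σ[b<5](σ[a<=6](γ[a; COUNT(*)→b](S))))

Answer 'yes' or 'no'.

E1 stepwise |·|:
  S → 5
  γ[a; COUNT(*)→b](S) → 3
  σ[a<=6](γ[a; COUNT(*)→b](S)) → 3
  σ[b<=4](σ[a<=6](γ[a; COUNT(*)→b](S))) → 3
  σ[b<5](σ[b<=4](σ[a<=6](γ[a; COUNT(*)→b](S)))) → 3
E2 stepwise |·|:
  S → 5
  γ[a; COUNT(*)→b](S) → 3
  σ[a<=6](γ[a; COUNT(*)→b](S)) → 3
  σ[b<5](σ[a<=6](γ[a; COUNT(*)→b](S))) → 3
  σ[b<=4](σ[b<5](σ[a<=6](γ[a; COUNT(*)→b](S)))) → 3

E1 and E2 produce the same multiset:
a | b
1 | 1
3 | 2
5 | 2

yes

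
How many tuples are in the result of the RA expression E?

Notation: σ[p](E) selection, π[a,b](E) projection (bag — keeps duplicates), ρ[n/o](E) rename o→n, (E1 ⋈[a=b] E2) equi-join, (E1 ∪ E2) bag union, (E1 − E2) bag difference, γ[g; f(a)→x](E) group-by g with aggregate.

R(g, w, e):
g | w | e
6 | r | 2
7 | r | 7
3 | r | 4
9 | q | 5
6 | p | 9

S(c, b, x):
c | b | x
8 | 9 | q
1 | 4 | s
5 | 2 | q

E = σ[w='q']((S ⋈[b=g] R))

Per-node cardinality:
  S → 3
  R → 5
  (S ⋈[b=g] R) → 1
  σ[w='q']((S ⋈[b=g] R)) → 1

|E| = 1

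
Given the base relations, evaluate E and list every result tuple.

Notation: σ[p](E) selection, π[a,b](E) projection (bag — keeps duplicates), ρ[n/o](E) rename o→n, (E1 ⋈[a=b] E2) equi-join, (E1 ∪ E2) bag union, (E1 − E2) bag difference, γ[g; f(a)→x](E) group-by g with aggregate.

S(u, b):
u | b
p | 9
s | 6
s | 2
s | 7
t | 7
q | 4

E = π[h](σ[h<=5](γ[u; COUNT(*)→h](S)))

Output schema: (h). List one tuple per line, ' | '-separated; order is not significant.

Per-node cardinality:
  S → 6
  γ[u; COUNT(*)→h](S) → 4
  σ[h<=5](γ[u; COUNT(*)→h](S)) → 4
  π[h](σ[h<=5](γ[u; COUNT(*)→h](S))) → 4

== RESULT ==
h
1
1
1
3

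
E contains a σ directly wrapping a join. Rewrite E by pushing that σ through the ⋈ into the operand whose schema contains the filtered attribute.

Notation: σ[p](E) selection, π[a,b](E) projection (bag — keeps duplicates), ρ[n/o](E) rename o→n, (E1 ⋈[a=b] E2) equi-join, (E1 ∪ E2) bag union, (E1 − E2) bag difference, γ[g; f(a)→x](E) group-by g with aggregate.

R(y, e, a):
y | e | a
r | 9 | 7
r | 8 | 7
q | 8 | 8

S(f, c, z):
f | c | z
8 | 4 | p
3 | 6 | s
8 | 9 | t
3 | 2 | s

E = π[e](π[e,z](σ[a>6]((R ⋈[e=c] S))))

σ filters on a, owned by the left side.
E' = π[e](π[e,z]((σ[a>6](R) ⋈[e=c] S)))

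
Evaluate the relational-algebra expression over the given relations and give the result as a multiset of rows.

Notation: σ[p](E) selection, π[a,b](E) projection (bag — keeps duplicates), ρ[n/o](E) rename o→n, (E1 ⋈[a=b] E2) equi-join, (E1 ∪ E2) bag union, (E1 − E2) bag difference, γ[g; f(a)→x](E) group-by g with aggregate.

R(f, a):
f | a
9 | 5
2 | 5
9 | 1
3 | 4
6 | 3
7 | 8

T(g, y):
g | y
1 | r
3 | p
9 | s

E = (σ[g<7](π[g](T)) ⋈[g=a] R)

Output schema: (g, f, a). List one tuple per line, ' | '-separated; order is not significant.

Per-node cardinality:
  T → 3
  π[g](T) → 3
  σ[g<7](π[g](T)) → 2
  R → 6
  (σ[g<7](π[g](T)) ⋈[g=a] R) → 2

== RESULT ==
g | f | a
1 | 9 | 1
3 | 6 | 3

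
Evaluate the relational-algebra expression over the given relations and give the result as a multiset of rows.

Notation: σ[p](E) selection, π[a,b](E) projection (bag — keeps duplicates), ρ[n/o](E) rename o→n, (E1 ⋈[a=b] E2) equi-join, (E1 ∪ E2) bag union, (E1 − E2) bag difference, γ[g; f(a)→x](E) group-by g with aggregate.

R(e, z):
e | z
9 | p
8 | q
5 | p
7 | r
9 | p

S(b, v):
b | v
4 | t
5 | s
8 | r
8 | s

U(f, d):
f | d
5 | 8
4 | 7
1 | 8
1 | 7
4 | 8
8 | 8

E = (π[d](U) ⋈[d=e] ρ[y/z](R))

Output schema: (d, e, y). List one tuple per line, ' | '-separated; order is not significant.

Row counts bottom-up:
  U → 6
  π[d](U) → 6
  R → 5
  ρ[y/z](R) → 5
  (π[d](U) ⋈[d=e] ρ[y/z](R)) → 6

== RESULT ==
d | e | y
7 | 7 | r
7 | 7 | r
8 | 8 | q
8 | 8 | q
8 | 8 | q
8 | 8 | q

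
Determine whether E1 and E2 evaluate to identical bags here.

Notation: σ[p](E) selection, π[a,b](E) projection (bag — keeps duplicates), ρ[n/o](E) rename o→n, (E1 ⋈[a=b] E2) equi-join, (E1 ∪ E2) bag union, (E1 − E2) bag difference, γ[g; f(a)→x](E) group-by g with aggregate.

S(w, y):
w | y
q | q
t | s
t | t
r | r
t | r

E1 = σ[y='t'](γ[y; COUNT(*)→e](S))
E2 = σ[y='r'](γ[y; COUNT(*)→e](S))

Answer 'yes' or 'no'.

E1 subexpression sizes:
  S → 5
  γ[y; COUNT(*)→e](S) → 4
  σ[y='t'](γ[y; COUNT(*)→e](S)) → 1
E2 subexpression sizes:
  S → 5
  γ[y; COUNT(*)→e](S) → 4
  σ[y='r'](γ[y; COUNT(*)→e](S)) → 1

E1 result:
y | e
t | 1
E2 result:
y | e
r | 2
Witness: ('r', 2) appears 0× in E1 but 1× in E2.

no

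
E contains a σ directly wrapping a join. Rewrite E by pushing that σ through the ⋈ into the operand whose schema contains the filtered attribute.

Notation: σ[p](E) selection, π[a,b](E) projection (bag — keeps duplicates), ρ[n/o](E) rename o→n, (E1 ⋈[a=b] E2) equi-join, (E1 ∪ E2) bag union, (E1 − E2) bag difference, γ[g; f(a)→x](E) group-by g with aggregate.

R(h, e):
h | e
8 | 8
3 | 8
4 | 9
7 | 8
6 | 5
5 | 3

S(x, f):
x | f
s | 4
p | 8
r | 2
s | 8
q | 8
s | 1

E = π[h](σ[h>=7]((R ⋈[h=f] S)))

σ filters on h, owned by the left side.
E' = π[h]((σ[h>=7](R) ⋈[h=f] S))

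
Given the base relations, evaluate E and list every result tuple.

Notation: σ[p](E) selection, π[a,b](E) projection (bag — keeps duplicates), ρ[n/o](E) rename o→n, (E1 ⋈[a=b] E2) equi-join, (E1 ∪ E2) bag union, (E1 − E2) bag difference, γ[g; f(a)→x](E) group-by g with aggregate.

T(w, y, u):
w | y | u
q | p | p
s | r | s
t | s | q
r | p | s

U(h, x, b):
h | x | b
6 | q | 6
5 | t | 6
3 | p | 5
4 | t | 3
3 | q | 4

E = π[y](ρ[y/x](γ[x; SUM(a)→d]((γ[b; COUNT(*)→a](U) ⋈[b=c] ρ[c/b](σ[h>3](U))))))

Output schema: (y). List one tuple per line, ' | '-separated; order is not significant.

Per-node cardinality:
  U → 5
  γ[b; COUNT(*)→a](U) → 4
  U → 5
  σ[h>3](U) → 3
  ρ[c/b](σ[h>3](U)) → 3
  (γ[b; COUNT(*)→a](U) ⋈[b=c] ρ[c/b](σ[h>3](U))) → 3
  γ[x; SUM(a)→d]((γ[b; COUNT(*)→a](U) ⋈[b=c] ρ[c/b](σ[h>3](U)))) → 2
  ρ[y/x](γ[x; SUM(a)→d]((γ[b; COUNT(*)→a](U) ⋈[b=c] ρ[c/b](σ[h>3](U))))) → 2
  π[y](ρ[y/x](γ[x; SUM(a)→d]((γ[b; COUNT(*)→a](U) ⋈[b=c] ρ[c/b](σ[h>3](U)))))) → 2

== RESULT ==
y
q
t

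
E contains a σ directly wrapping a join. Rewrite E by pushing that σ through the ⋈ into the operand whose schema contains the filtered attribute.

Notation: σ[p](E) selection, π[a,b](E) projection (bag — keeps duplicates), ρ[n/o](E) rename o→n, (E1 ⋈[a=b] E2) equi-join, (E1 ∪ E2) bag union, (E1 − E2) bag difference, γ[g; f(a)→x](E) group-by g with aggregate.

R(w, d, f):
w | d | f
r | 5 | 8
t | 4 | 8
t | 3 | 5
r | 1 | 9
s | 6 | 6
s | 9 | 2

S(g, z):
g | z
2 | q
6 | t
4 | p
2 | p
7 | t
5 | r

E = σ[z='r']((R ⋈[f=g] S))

σ filters on z, owned by the right side.
E' = (R ⋈[f=g] σ[z='r'](S))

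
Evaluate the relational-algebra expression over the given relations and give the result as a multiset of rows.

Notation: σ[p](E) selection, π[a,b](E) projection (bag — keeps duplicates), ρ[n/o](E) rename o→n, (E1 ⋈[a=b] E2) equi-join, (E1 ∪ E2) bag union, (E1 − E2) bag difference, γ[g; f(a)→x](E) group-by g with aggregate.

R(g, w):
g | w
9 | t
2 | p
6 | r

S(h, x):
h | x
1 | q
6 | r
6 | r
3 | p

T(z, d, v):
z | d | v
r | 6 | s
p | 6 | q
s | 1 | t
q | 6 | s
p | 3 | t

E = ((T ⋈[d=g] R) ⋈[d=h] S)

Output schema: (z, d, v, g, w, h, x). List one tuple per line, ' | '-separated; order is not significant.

Stepwise |·|:
  T → 5
  R → 3
  (T ⋈[d=g] R) → 3
  S → 4
  ((T ⋈[d=g] R) ⋈[d=h] S) → 6

== RESULT ==
z | d | v | g | w | h | x
p | 6 | q | 6 | r | 6 | r
p | 6 | q | 6 | r | 6 | r
q | 6 | s | 6 | r | 6 | r
q | 6 | s | 6 | r | 6 | r
r | 6 | s | 6 | r | 6 | r
r | 6 | s | 6 | r | 6 | r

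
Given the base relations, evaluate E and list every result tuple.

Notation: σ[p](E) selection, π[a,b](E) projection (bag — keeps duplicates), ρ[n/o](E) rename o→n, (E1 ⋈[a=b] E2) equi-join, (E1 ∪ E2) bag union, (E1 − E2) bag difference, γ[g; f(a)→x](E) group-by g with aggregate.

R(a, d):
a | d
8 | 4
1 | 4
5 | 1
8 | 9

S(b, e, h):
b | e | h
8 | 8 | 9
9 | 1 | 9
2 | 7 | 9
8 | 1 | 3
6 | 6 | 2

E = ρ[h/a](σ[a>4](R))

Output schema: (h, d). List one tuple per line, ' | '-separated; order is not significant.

Row counts bottom-up:
  R → 4
  σ[a>4](R) → 3
  ρ[h/a](σ[a>4](R)) → 3

== RESULT ==
h | d
5 | 1
8 | 4
8 | 9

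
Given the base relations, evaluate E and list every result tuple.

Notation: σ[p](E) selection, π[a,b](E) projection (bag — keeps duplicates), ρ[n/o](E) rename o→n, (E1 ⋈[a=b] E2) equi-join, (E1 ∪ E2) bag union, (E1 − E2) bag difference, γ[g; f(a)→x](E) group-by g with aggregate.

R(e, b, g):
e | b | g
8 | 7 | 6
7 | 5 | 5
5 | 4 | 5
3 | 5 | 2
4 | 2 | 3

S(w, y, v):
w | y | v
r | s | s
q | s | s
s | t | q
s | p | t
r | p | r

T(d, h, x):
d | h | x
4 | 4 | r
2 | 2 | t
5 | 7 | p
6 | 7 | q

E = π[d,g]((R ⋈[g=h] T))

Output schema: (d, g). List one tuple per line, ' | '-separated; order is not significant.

Per-node cardinality:
  R → 5
  T → 4
  (R ⋈[g=h] T) → 1
  π[d,g]((R ⋈[g=h] T)) → 1

== RESULT ==
d | g
2 | 2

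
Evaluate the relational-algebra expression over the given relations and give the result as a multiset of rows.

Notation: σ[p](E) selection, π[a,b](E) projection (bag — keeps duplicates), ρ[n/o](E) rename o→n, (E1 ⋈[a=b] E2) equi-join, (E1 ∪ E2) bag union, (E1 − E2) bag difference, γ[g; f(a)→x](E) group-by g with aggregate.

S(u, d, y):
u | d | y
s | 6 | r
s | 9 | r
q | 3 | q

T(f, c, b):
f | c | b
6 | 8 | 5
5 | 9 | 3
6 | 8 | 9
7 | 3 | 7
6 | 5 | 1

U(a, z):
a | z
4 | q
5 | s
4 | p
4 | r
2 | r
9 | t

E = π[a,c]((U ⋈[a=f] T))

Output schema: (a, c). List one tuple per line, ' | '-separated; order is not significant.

Row counts bottom-up:
  U → 6
  T → 5
  (U ⋈[a=f] T) → 1
  π[a,c]((U ⋈[a=f] T)) → 1

== RESULT ==
a | c
5 | 9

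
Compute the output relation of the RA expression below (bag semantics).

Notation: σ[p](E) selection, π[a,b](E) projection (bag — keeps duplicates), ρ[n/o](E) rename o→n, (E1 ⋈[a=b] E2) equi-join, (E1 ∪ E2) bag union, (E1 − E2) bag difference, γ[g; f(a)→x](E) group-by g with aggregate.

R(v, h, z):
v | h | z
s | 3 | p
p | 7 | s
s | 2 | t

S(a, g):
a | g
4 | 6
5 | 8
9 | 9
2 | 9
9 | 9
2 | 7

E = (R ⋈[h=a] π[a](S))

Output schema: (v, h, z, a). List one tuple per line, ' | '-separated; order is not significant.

Subexpression sizes:
  R → 3
  S → 6
  π[a](S) → 6
  (R ⋈[h=a] π[a](S)) → 2

== RESULT ==
v | h | z | a
s | 2 | t | 2
s | 2 | t | 2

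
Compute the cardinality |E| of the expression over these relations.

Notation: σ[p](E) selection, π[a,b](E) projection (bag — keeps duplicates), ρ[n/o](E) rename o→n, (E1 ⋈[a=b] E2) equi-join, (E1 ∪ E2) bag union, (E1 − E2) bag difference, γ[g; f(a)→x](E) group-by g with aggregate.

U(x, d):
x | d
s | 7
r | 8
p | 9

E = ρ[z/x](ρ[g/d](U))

Per-node cardinality:
  U → 3
  ρ[g/d](U) → 3
  ρ[z/x](ρ[g/d](U)) → 3

|E| = 3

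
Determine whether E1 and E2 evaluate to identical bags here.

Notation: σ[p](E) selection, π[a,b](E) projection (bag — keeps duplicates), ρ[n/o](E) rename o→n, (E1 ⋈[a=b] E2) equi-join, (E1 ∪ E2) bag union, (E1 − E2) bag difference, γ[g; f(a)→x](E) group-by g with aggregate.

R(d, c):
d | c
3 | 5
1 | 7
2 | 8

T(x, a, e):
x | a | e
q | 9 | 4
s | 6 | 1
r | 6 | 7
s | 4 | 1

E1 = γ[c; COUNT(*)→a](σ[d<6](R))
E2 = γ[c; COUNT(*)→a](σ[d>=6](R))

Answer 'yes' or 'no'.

E1 per-node cardinality:
  R → 3
  σ[d<6](R) → 3
  γ[c; COUNT(*)→a](σ[d<6](R)) → 3
E2 per-node cardinality:
  R → 3
  σ[d>=6](R) → 0
  γ[c; COUNT(*)→a](σ[d>=6](R)) → 0

E1 result:
c | a
5 | 1
7 | 1
8 | 1
E2 result:
c | a
(0 rows)
Witness: (7, 1) appears 1× in E1 but 0× in E2.

no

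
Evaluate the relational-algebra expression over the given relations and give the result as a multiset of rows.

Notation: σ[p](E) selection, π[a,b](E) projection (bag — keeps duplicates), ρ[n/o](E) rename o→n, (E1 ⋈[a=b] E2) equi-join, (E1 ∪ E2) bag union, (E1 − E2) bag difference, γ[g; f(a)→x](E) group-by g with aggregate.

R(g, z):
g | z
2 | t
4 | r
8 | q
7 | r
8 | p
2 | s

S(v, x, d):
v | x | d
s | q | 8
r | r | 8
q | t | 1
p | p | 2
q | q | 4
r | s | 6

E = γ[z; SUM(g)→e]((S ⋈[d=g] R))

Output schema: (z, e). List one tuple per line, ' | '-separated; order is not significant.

Per-node cardinality:
  S → 6
  R → 6
  (S ⋈[d=g] R) → 7
  γ[z; SUM(g)→e]((S ⋈[d=g] R)) → 5

== RESULT ==
z | e
p | 16
q | 16
r | 4
s | 2
t | 2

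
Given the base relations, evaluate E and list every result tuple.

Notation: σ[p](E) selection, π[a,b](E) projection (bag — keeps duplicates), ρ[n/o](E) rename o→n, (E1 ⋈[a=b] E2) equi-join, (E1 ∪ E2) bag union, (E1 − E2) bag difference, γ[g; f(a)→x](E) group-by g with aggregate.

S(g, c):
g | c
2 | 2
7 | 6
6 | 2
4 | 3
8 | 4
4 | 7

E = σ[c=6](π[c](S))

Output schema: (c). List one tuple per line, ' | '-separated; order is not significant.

Per-node cardinality:
  S → 6
  π[c](S) → 6
  σ[c=6](π[c](S)) → 1

== RESULT ==
c
6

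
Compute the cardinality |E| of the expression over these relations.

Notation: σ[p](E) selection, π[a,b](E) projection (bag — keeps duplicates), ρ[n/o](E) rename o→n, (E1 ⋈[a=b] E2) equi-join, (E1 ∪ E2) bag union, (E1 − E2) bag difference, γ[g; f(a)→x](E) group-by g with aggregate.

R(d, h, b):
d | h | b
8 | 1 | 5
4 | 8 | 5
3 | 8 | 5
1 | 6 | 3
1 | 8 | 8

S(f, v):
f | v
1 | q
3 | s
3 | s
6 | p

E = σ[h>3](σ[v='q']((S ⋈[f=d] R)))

Per-node cardinality:
  S → 4
  R → 5
  (S ⋈[f=d] R) → 4
  σ[v='q']((S ⋈[f=d] R)) → 2
  σ[h>3](σ[v='q']((S ⋈[f=d] R))) → 2

|E| = 2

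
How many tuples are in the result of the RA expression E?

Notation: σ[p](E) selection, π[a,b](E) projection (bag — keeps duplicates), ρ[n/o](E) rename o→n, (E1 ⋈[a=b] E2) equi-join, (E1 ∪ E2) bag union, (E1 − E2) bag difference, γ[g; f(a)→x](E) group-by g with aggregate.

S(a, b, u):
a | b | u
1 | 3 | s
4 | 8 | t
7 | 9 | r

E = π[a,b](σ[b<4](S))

Subexpression sizes:
  S → 3
  σ[b<4](S) → 1
  π[a,b](σ[b<4](S)) → 1

|E| = 1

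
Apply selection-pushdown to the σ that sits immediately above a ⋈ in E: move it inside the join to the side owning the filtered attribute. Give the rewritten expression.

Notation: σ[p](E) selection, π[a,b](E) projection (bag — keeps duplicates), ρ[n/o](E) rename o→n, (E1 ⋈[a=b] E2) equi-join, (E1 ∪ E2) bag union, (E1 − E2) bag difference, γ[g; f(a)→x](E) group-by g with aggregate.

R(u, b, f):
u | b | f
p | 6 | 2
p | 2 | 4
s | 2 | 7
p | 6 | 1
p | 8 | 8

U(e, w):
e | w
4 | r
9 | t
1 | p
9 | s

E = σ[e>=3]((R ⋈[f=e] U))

σ filters on e, owned by the right side.
E' = (R ⋈[f=e] σ[e>=3](U))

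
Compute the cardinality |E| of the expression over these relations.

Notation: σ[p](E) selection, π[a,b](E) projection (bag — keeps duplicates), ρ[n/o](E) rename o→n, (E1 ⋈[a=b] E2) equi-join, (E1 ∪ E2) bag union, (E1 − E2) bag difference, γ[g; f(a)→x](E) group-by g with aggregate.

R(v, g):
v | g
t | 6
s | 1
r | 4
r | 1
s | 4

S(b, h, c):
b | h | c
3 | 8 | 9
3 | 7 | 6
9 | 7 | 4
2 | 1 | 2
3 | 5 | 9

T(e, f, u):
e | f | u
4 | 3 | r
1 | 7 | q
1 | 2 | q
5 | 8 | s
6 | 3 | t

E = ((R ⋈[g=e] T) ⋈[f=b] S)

Per-node cardinality:
  R → 5
  T → 5
  (R ⋈[g=e] T) → 7
  S → 5
  ((R ⋈[g=e] T) ⋈[f=b] S) → 11

|E| = 11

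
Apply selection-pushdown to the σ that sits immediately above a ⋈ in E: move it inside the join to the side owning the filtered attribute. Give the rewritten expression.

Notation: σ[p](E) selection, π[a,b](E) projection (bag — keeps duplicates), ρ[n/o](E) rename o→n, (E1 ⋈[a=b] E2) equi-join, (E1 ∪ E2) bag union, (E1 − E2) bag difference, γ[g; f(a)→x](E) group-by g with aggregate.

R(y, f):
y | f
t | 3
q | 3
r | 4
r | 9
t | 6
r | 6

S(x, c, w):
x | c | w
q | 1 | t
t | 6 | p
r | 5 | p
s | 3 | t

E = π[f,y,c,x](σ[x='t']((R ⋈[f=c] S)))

σ filters on x, owned by the right side.
E' = π[f,y,c,x]((R ⋈[f=c] σ[x='t'](S)))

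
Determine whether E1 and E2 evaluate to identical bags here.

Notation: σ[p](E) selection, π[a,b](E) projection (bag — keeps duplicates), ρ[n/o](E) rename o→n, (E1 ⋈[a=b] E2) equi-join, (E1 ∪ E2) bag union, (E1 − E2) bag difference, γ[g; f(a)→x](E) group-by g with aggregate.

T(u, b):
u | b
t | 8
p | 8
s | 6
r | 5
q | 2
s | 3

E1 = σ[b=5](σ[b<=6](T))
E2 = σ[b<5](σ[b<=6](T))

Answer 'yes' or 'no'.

E1 row counts bottom-up:
  T → 6
  σ[b<=6](T) → 4
  σ[b=5](σ[b<=6](T)) → 1
E2 row counts bottom-up:
  T → 6
  σ[b<=6](T) → 4
  σ[b<5](σ[b<=6](T)) → 2

E1 result:
u | b
r | 5
E2 result:
u | b
q | 2
s | 3
Witness: ('q', 2) appears 0× in E1 but 1× in E2.

no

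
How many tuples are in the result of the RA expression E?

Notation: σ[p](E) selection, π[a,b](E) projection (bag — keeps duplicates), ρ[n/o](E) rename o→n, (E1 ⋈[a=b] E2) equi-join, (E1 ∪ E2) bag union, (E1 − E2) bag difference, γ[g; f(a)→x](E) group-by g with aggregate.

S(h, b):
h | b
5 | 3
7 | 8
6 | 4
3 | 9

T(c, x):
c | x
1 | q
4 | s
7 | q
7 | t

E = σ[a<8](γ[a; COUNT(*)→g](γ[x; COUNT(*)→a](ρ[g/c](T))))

Subexpression sizes:
  T → 4
  ρ[g/c](T) → 4
  γ[x; COUNT(*)→a](ρ[g/c](T)) → 3
  γ[a; COUNT(*)→g](γ[x; COUNT(*)→a](ρ[g/c](T))) → 2
  σ[a<8](γ[a; COUNT(*)→g](γ[x; COUNT(*)→a](ρ[g/c](T)))) → 2

|E| = 2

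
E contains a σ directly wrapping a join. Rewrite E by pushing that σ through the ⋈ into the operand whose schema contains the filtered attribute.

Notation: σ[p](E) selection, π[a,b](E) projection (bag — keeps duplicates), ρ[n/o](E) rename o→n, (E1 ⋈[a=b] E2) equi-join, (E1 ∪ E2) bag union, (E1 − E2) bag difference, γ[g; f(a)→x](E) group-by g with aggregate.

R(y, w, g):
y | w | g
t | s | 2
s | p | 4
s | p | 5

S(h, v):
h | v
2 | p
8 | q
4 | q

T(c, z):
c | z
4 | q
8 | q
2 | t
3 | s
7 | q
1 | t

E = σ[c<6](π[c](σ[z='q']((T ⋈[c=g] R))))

σ filters on z, owned by the left side.
E' = σ[c<6](π[c]((σ[z='q'](T) ⋈[c=g] R)))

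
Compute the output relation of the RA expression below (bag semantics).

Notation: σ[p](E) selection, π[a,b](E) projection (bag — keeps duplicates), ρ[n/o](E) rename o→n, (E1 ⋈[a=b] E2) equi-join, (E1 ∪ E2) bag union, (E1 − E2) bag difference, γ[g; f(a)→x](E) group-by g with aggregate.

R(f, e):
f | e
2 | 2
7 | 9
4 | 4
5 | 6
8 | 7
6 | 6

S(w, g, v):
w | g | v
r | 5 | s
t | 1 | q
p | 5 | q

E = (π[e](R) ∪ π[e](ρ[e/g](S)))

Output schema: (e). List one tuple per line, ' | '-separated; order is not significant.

Row counts bottom-up:
  R → 6
  π[e](R) → 6
  S → 3
  ρ[e/g](S) → 3
  π[e](ρ[e/g](S)) → 3
  (π[e](R) ∪ π[e](ρ[e/g](S))) → 9

== RESULT ==
e
1
2
4
5
5
6
6
7
9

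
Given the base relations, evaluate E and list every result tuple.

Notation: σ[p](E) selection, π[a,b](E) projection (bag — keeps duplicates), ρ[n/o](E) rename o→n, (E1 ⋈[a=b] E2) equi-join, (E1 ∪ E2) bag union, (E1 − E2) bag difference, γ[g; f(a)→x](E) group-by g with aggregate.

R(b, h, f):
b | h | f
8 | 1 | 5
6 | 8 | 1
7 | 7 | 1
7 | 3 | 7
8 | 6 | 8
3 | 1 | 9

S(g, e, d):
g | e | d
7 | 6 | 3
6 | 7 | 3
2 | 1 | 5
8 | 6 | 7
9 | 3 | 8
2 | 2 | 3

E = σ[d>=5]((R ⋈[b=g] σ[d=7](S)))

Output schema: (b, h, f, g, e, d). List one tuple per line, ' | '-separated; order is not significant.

Subexpression sizes:
  R → 6
  S → 6
  σ[d=7](S) → 1
  (R ⋈[b=g] σ[d=7](S)) → 2
  σ[d>=5]((R ⋈[b=g] σ[d=7](S))) → 2

== RESULT ==
b | h | f | g | e | d
8 | 1 | 5 | 8 | 6 | 7
8 | 6 | 8 | 8 | 6 | 7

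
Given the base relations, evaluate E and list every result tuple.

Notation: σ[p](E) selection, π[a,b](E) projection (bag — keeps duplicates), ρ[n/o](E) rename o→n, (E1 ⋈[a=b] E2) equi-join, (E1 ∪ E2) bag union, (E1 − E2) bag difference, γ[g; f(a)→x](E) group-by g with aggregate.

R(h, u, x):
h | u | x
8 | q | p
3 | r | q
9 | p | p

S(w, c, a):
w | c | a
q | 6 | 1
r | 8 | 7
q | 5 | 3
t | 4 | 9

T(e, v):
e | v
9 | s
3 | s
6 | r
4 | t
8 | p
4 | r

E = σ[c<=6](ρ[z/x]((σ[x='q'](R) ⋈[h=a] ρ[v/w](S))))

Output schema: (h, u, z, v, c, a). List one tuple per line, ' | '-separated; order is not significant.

Row counts bottom-up:
  R → 3
  σ[x='q'](R) → 1
  S → 4
  ρ[v/w](S) → 4
  (σ[x='q'](R) ⋈[h=a] ρ[v/w](S)) → 1
  ρ[z/x]((σ[x='q'](R) ⋈[h=a] ρ[v/w](S))) → 1
  σ[c<=6](ρ[z/x]((σ[x='q'](R) ⋈[h=a] ρ[v/w](S)))) → 1

== RESULT ==
h | u | z | v | c | a
3 | r | q | q | 5 | 3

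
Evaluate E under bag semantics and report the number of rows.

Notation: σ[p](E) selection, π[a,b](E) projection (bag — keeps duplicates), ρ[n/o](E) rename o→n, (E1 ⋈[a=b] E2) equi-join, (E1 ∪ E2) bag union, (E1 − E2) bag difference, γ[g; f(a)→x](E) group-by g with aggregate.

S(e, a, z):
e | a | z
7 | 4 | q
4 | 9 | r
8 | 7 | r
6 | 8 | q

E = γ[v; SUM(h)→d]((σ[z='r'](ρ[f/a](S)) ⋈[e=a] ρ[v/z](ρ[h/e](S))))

Subexpression sizes:
  S → 4
  ρ[f/a](S) → 4
  σ[z='r'](ρ[f/a](S)) → 2
  S → 4
  ρ[h/e](S) → 4
  ρ[v/z](ρ[h/e](S)) → 4
  (σ[z='r'](ρ[f/a](S)) ⋈[e=a] ρ[v/z](ρ[h/e](S))) → 2
  γ[v; SUM(h)→d]((σ[z='r'](ρ[f/a](S)) ⋈[e=a] ρ[v/z](ρ[h/e](S)))) → 1

|E| = 1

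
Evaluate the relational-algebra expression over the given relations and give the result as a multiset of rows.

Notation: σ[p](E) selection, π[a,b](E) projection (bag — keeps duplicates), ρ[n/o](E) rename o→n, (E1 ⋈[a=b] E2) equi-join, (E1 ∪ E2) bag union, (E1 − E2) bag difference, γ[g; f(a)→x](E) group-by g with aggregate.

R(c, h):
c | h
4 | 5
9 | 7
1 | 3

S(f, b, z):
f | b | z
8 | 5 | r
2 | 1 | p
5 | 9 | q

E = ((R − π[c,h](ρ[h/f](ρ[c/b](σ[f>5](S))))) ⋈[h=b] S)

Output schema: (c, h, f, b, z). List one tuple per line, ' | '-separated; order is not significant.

Per-node cardinality:
  R → 3
  S → 3
  σ[f>5](S) → 1
  ρ[c/b](σ[f>5](S)) → 1
  ρ[h/f](ρ[c/b](σ[f>5](S))) → 1
  π[c,h](ρ[h/f](ρ[c/b](σ[f>5](S)))) → 1
  (R − π[c,h](ρ[h/f](ρ[c/b](σ[f>5](S))))) → 3
  S → 3
  ((R − π[c,h](ρ[h/f](ρ[c/b](σ[f>5](S))))) ⋈[h=b] S) → 1

== RESULT ==
c | h | f | b | z
4 | 5 | 8 | 5 | r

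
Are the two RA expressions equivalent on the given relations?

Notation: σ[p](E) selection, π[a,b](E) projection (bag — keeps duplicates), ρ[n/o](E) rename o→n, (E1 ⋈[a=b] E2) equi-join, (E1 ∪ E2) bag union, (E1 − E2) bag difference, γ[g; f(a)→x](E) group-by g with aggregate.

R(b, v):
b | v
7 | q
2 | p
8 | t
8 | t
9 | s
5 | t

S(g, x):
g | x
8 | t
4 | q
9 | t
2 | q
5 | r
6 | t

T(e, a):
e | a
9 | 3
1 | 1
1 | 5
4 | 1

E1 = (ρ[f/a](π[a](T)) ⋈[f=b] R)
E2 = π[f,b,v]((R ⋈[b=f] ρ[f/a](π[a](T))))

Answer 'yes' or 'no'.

E1 per-node cardinality:
  T → 4
  π[a](T) → 4
  ρ[f/a](π[a](T)) → 4
  R → 6
  (ρ[f/a](π[a](T)) ⋈[f=b] R) → 1
E2 per-node cardinality:
  R → 6
  T → 4
  π[a](T) → 4
  ρ[f/a](π[a](T)) → 4
  (R ⋈[b=f] ρ[f/a](π[a](T))) → 1
  π[f,b,v]((R ⋈[b=f] ρ[f/a](π[a](T)))) → 1

E1 and E2 produce the same multiset:
f | b | v
5 | 5 | t

yes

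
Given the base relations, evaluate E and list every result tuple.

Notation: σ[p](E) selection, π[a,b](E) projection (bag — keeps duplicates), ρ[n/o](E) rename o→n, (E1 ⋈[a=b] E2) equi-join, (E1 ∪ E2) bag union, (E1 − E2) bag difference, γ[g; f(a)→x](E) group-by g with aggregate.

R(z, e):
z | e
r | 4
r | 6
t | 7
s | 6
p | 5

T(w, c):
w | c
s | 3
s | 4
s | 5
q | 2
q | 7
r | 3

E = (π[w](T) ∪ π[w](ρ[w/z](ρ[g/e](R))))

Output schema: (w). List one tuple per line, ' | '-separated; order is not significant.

Stepwise |·|:
  T → 6
  π[w](T) → 6
  R → 5
  ρ[g/e](R) → 5
  ρ[w/z](ρ[g/e](R)) → 5
  π[w](ρ[w/z](ρ[g/e](R))) → 5
  (π[w](T) ∪ π[w](ρ[w/z](ρ[g/e](R)))) → 11

== RESULT ==
w
p
q
q
r
r
r
s
s
s
s
t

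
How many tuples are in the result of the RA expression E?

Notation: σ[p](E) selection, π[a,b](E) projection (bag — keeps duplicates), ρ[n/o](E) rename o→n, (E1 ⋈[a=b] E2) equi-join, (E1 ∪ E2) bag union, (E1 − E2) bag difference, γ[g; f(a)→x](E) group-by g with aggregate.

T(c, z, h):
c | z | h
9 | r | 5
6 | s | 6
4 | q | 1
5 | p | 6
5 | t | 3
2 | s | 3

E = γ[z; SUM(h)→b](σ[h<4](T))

Subexpression sizes:
  T → 6
  σ[h<4](T) → 3
  γ[z; SUM(h)→b](σ[h<4](T)) → 3

|E| = 3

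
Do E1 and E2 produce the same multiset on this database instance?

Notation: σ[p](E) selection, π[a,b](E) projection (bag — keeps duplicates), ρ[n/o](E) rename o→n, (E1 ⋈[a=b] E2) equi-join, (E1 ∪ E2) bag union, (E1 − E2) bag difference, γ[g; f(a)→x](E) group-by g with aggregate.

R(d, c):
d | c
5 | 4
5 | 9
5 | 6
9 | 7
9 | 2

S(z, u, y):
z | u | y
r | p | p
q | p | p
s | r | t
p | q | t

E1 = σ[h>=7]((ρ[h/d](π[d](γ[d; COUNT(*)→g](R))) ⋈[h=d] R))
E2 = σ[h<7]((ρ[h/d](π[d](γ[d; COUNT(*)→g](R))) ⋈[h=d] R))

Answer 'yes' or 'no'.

E1 row counts bottom-up:
  R → 5
  γ[d; COUNT(*)→g](R) → 2
  π[d](γ[d; COUNT(*)→g](R)) → 2
  ρ[h/d](π[d](γ[d; COUNT(*)→g](R))) → 2
  R → 5
  (ρ[h/d](π[d](γ[d; COUNT(*)→g](R))) ⋈[h=d] R) → 5
  σ[h>=7]((ρ[h/d](π[d](γ[d; COUNT(*)→g](R))) ⋈[h=d] R)) → 2
E2 row counts bottom-up:
  R → 5
  γ[d; COUNT(*)→g](R) → 2
  π[d](γ[d; COUNT(*)→g](R)) → 2
  ρ[h/d](π[d](γ[d; COUNT(*)→g](R))) → 2
  R → 5
  (ρ[h/d](π[d](γ[d; COUNT(*)→g](R))) ⋈[h=d] R) → 5
  σ[h<7]((ρ[h/d](π[d](γ[d; COUNT(*)→g](R))) ⋈[h=d] R)) → 3

E1 result:
h | d | c
9 | 9 | 2
9 | 9 | 7
E2 result:
h | d | c
5 | 5 | 4
5 | 5 | 6
5 | 5 | 9
Witness: (5, 5, 9) appears 0× in E1 but 1× in E2.

no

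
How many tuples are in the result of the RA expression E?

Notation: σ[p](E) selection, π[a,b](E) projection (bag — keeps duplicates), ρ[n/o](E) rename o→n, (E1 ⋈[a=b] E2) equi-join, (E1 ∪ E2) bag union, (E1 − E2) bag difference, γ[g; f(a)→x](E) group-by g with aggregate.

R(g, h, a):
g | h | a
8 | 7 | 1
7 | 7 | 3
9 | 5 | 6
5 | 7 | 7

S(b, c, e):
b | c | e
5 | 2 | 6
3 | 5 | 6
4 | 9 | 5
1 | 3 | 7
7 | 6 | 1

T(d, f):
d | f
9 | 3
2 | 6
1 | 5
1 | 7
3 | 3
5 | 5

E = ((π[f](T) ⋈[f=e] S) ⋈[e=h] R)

Subexpression sizes:
  T → 6
  π[f](T) → 6
  S → 5
  (π[f](T) ⋈[f=e] S) → 5
  R → 4
  ((π[f](T) ⋈[f=e] S) ⋈[e=h] R) → 5

|E| = 5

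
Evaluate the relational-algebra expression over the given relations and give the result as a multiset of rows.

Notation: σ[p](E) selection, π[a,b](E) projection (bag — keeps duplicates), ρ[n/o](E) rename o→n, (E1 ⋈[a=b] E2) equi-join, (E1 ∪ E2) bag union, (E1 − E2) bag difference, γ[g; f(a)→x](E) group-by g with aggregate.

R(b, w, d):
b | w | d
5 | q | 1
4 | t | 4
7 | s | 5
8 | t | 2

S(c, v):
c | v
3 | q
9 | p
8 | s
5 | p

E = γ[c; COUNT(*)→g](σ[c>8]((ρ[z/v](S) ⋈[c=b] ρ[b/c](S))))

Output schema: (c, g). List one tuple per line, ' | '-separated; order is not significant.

Per-node cardinality:
  S → 4
  ρ[z/v](S) → 4
  S → 4
  ρ[b/c](S) → 4
  (ρ[z/v](S) ⋈[c=b] ρ[b/c](S)) → 4
  σ[c>8]((ρ[z/v](S) ⋈[c=b] ρ[b/c](S))) → 1
  γ[c; COUNT(*)→g](σ[c>8]((ρ[z/v](S) ⋈[c=b] ρ[b/c](S)))) → 1

== RESULT ==
c | g
9 | 1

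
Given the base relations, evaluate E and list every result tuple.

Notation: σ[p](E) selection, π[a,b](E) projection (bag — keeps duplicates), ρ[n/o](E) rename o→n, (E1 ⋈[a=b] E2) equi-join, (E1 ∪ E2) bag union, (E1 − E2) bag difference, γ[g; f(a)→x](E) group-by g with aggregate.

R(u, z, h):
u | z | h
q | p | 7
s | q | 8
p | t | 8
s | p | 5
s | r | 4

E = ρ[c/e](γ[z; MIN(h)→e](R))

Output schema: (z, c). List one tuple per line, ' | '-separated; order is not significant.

Stepwise |·|:
  R → 5
  γ[z; MIN(h)→e](R) → 4
  ρ[c/e](γ[z; MIN(h)→e](R)) → 4

== RESULT ==
z | c
p | 5
q | 8
r | 4
t | 8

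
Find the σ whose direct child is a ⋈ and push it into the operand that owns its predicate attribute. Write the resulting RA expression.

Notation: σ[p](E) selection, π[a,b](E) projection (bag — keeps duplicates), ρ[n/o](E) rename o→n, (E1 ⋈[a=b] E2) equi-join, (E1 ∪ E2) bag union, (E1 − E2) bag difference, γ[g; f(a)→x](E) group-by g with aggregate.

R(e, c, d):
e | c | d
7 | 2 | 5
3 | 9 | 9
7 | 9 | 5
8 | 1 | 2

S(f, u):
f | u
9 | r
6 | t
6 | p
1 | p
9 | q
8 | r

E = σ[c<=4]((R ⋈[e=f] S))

σ filters on c, owned by the left side.
E' = (σ[c<=4](R) ⋈[e=f] S)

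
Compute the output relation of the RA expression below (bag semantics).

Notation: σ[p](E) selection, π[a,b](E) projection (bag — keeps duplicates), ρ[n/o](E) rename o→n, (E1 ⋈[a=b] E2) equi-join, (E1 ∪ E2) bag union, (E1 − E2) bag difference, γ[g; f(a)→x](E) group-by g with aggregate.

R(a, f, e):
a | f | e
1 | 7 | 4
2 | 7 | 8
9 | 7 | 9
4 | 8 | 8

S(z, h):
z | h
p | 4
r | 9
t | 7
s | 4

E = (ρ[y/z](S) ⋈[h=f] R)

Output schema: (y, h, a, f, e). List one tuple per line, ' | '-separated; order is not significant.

Row counts bottom-up:
  S → 4
  ρ[y/z](S) → 4
  R → 4
  (ρ[y/z](S) ⋈[h=f] R) → 3

== RESULT ==
y | h | a | f | e
t | 7 | 1 | 7 | 4
t | 7 | 2 | 7 | 8
t | 7 | 9 | 7 | 9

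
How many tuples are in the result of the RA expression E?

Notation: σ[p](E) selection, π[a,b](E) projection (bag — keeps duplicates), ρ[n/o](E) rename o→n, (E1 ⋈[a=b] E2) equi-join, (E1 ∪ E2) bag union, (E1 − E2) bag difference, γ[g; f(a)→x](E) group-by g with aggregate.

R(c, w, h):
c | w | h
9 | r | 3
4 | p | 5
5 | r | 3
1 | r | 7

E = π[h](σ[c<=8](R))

Row counts bottom-up:
  R → 4
  σ[c<=8](R) → 3
  π[h](σ[c<=8](R)) → 3

|E| = 3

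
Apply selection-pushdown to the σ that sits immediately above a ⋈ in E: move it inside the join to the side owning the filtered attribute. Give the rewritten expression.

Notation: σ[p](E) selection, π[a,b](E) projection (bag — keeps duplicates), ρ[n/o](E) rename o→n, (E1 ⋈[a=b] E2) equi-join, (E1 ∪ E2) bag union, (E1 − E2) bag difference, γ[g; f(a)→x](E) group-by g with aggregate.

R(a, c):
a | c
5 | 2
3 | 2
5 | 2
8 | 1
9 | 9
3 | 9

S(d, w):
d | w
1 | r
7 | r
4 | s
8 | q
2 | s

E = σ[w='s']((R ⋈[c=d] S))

σ filters on w, owned by the right side.
E' = (R ⋈[c=d] σ[w='s'](S))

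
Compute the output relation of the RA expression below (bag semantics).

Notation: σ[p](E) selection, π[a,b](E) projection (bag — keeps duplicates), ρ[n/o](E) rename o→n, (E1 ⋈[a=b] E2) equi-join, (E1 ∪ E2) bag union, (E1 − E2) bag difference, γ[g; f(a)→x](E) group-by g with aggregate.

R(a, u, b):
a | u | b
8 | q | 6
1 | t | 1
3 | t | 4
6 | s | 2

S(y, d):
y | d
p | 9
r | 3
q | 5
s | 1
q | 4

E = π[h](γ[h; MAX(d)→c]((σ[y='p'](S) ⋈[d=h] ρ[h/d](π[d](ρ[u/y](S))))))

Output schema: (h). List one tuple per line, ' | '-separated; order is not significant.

Per-node cardinality:
  S → 5
  σ[y='p'](S) → 1
  S → 5
  ρ[u/y](S) → 5
  π[d](ρ[u/y](S)) → 5
  ρ[h/d](π[d](ρ[u/y](S))) → 5
  (σ[y='p'](S) ⋈[d=h] ρ[h/d](π[d](ρ[u/y](S)))) → 1
  γ[h; MAX(d)→c]((σ[y='p'](S) ⋈[d=h] ρ[h/d](π[d](ρ[u/y](S))))) → 1
  π[h](γ[h; MAX(d)→c]((σ[y='p'](S) ⋈[d=h] ρ[h/d](π[d](ρ[u/y](S)))))) → 1

== RESULT ==
h
9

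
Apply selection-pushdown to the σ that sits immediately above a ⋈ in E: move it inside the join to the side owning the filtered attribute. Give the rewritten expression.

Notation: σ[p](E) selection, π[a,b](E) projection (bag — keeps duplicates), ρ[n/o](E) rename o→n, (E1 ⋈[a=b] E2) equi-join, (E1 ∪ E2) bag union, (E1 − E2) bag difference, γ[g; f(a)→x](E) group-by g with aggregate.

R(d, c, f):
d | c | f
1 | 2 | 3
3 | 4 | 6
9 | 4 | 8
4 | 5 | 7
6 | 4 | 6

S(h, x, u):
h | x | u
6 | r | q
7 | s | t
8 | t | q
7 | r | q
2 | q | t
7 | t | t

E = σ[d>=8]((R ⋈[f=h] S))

σ filters on d, owned by the left side.
E' = (σ[d>=8](R) ⋈[f=h] S)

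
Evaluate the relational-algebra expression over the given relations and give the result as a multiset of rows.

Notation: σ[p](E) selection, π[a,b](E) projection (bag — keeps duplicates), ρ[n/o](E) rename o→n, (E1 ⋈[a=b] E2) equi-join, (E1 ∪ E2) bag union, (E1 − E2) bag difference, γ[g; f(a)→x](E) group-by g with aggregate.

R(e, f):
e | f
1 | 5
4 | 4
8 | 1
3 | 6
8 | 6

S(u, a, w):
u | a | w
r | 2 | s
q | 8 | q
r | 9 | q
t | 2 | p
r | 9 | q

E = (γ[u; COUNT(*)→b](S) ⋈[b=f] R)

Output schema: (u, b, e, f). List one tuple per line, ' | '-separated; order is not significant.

Subexpression sizes:
  S → 5
  γ[u; COUNT(*)→b](S) → 3
  R → 5
  (γ[u; COUNT(*)→b](S) ⋈[b=f] R) → 2

== RESULT ==
u | b | e | f
q | 1 | 8 | 1
t | 1 | 8 | 1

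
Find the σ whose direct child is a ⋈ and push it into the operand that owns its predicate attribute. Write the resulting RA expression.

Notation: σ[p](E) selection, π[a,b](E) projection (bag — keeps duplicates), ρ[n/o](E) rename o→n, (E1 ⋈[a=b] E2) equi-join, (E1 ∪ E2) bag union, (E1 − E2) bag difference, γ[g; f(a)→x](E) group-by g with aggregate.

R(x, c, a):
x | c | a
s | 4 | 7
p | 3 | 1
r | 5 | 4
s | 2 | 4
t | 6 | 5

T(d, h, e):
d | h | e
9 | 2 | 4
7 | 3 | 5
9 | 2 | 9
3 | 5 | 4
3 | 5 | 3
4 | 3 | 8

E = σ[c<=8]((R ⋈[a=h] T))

σ filters on c, owned by the left side.
E' = (σ[c<=8](R) ⋈[a=h] T)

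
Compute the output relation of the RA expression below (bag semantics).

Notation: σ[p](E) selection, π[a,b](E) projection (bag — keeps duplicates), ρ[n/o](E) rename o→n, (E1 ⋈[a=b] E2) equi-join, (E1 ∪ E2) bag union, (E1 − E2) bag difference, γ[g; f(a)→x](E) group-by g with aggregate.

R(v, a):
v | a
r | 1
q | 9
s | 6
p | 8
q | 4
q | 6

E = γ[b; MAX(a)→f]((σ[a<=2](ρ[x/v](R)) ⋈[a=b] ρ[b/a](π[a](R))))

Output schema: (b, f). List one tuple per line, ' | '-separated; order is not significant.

Row counts bottom-up:
  R → 6
  ρ[x/v](R) → 6
  σ[a<=2](ρ[x/v](R)) → 1
  R → 6
  π[a](R) → 6
  ρ[b/a](π[a](R)) → 6
  (σ[a<=2](ρ[x/v](R)) ⋈[a=b] ρ[b/a](π[a](R))) → 1
  γ[b; MAX(a)→f]((σ[a<=2](ρ[x/v](R)) ⋈[a=b] ρ[b/a](π[a](R)))) → 1

== RESULT ==
b | f
1 | 1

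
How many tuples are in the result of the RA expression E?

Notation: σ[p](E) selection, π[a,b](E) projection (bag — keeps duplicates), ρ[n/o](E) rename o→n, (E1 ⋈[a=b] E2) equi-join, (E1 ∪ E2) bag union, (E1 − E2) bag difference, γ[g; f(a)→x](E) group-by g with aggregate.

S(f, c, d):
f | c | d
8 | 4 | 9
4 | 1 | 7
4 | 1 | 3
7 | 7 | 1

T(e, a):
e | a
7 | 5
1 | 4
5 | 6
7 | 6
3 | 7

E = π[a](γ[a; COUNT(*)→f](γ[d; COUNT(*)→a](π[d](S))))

Per-node cardinality:
  S → 4
  π[d](S) → 4
  γ[d; COUNT(*)→a](π[d](S)) → 4
  γ[a; COUNT(*)→f](γ[d; COUNT(*)→a](π[d](S))) → 1
  π[a](γ[a; COUNT(*)→f](γ[d; COUNT(*)→a](π[d](S)))) → 1

|E| = 1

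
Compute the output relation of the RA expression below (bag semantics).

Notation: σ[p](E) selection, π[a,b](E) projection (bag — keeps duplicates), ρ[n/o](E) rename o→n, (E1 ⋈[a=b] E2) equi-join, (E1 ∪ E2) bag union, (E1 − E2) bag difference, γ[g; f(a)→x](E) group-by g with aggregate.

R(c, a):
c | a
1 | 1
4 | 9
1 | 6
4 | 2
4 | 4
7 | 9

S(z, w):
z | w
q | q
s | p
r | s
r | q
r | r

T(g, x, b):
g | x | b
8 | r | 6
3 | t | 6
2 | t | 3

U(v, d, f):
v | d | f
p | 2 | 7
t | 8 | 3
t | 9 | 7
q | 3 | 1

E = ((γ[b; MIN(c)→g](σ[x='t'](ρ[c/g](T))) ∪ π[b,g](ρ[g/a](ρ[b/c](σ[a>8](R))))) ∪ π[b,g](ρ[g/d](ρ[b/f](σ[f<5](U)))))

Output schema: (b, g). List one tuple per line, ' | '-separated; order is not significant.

Stepwise |·|:
  T → 3
  ρ[c/g](T) → 3
  σ[x='t'](ρ[c/g](T)) → 2
  γ[b; MIN(c)→g](σ[x='t'](ρ[c/g](T))) → 2
  R → 6
  σ[a>8](R) → 2
  ρ[b/c](σ[a>8](R)) → 2
  ρ[g/a](ρ[b/c](σ[a>8](R))) → 2
  π[b,g](ρ[g/a](ρ[b/c](σ[a>8](R)))) → 2
  (γ[b; MIN(c)→g](σ[x='t'](ρ[c/g](T))) ∪ π[b,g](ρ[g/a](ρ[b/c](σ[a>8](R))))) → 4
  U → 4
  σ[f<5](U) → 2
  ρ[b/f](σ[f<5](U)) → 2
  ρ[g/d](ρ[b/f](σ[f<5](U))) → 2
  π[b,g](ρ[g/d](ρ[b/f](σ[f<5](U)))) → 2
  ((γ[b; MIN(c)→g](σ[x='t'](ρ[c/g](T))) ∪ π[b,g](ρ[g/a](ρ[b/c](σ[a>8](R))))) ∪ π[b,g](ρ[g/d](ρ[b/f](σ[f<5](U))))) → 6

== RESULT ==
b | g
1 | 3
3 | 2
3 | 8
4 | 9
6 | 3
7 | 9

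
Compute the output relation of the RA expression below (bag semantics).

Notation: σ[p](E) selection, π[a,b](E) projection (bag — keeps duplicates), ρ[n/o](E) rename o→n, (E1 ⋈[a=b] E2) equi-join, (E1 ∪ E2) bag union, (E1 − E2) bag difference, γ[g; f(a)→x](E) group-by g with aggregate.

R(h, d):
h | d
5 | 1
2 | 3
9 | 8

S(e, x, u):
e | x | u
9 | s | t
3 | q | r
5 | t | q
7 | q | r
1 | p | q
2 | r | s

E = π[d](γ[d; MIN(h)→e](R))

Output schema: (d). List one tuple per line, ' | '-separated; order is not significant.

Per-node cardinality:
  R → 3
  γ[d; MIN(h)→e](R) → 3
  π[d](γ[d; MIN(h)→e](R)) → 3

== RESULT ==
d
1
3
8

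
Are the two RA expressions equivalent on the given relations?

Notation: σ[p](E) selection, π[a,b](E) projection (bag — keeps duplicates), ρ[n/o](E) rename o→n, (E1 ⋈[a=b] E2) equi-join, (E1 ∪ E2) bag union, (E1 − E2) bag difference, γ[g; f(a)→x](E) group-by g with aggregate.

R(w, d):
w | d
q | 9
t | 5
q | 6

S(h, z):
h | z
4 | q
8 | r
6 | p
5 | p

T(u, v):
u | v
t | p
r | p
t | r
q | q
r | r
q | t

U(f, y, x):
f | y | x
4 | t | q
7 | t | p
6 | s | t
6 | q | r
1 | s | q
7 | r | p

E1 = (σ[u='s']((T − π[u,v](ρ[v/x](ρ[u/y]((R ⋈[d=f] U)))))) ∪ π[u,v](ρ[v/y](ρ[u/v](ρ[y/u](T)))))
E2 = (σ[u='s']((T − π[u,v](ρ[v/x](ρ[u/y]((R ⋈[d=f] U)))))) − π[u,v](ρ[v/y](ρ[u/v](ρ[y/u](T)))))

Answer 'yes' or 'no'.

E1 stepwise |·|:
  T → 6
  R → 3
  U → 6
  (R ⋈[d=f] U) → 2
  ρ[u/y]((R ⋈[d=f] U)) → 2
  ρ[v/x](ρ[u/y]((R ⋈[d=f] U))) → 2
  π[u,v](ρ[v/x](ρ[u/y]((R ⋈[d=f] U)))) → 2
  (T − π[u,v](ρ[v/x](ρ[u/y]((R ⋈[d=f] U))))) → 6
  σ[u='s']((T − π[u,v](ρ[v/x](ρ[u/y]((R ⋈[d=f] U)))))) → 0
  T → 6
  ρ[y/u](T) → 6
  ρ[u/v](ρ[y/u](T)) → 6
  ρ[v/y](ρ[u/v](ρ[y/u](T))) → 6
  π[u,v](ρ[v/y](ρ[u/v](ρ[y/u](T)))) → 6
  (σ[u='s']((T − π[u,v](ρ[v/x](ρ[u/y]((R ⋈[d=f] U)))))) ∪ π[u,v](ρ[v/y](ρ[u/v](ρ[y/u](T))))) → 6
E2 stepwise |·|:
  T → 6
  R → 3
  U → 6
  (R ⋈[d=f] U) → 2
  ρ[u/y]((R ⋈[d=f] U)) → 2
  ρ[v/x](ρ[u/y]((R ⋈[d=f] U))) → 2
  π[u,v](ρ[v/x](ρ[u/y]((R ⋈[d=f] U)))) → 2
  (T − π[u,v](ρ[v/x](ρ[u/y]((R ⋈[d=f] U))))) → 6
  σ[u='s']((T − π[u,v](ρ[v/x](ρ[u/y]((R ⋈[d=f] U)))))) → 0
  T → 6
  ρ[y/u](T) → 6
  ρ[u/v](ρ[y/u](T)) → 6
  ρ[v/y](ρ[u/v](ρ[y/u](T))) → 6
  π[u,v](ρ[v/y](ρ[u/v](ρ[y/u](T)))) → 6
  (σ[u='s']((T − π[u,v](ρ[v/x](ρ[u/y]((R ⋈[d=f] U)))))) − π[u,v](ρ[v/y](ρ[u/v](ρ[y/u](T))))) → 0

E1 result:
u | v
p | r
p | t
q | q
r | r
r | t
t | q
E2 result:
u | v
(0 rows)
Witness: ('p', 'r') appears 1× in E1 but 0× in E2.

no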